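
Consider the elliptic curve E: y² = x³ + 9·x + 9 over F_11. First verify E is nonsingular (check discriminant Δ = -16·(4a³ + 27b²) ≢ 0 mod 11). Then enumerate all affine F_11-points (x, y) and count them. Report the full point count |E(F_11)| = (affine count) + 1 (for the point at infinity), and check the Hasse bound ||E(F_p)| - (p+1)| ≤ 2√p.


Affine points = {(0, 3), (0, 8), (5, 5), (5, 6), (6, 2), (6, 9), (9, 4), (9, 7)}; affine count = 8; |E(F_11)| = 9.

Discriminant check: Δ ∝ 4a³ + 27b² = 4·9³ + 27·9² = 4·729 + 27·81 ≡ 10 (mod 11). Nonzero ⇒ E is nonsingular.
For each x ∈ F_11, compute rhs = x³ + 9·x + 9 mod 11, then count y ∈ F_11 with y² ≡ rhs.
  x = 0: rhs = 9, matching y values: 3, 8 (2 points).
  x = 1: rhs = 8, matching y values: none (0 points).
  x = 2: rhs = 2, matching y values: none (0 points).
  x = 3: rhs = 8, matching y values: none (0 points).
  x = 4: rhs = 10, matching y values: none (0 points).
  x = 5: rhs = 3, matching y values: 5, 6 (2 points).
  x = 6: rhs = 4, matching y values: 2, 9 (2 points).
  x = 7: rhs = 8, matching y values: none (0 points).
  x = 8: rhs = 10, matching y values: none (0 points).
  x = 9: rhs = 5, matching y values: 4, 7 (2 points).
  x = 10: rhs = 10, matching y values: none (0 points).
Total affine count: 8.
Full point count |E(F_11)| = 8 + 1 = 9.
Hasse bound: |9 − (11+1)| = |-3| = 3 ≤ 2√11 ≈ 6.6332 ✓.


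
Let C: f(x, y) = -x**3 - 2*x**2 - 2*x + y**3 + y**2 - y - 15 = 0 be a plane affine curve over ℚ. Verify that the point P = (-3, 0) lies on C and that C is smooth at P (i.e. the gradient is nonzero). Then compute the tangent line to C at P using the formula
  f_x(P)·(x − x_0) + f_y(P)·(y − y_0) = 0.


Tangent line at P: -17*x - y - 51 = 0.

Step 1: f(-3, 0) = 0, so P lies on C.
Step 2: partial derivatives
  f_x(x, y) = -3*x**2 - 4*x - 2, f_y(x, y) = 3*y**2 + 2*y - 1.
  f_x(P) = -17, f_y(P) = -1 (gradient nonzero, so P is smooth).
Step 3: tangent line at P: -17·(x − -3) + -1·(y − 0) = 0.
Expanding: -17*x - y - 51 = 0.


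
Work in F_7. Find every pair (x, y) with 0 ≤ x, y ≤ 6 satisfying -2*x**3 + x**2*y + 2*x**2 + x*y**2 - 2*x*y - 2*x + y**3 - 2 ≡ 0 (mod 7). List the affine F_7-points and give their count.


Affine F_7-points: {(2, 0), (2, 5), (5, 2), (6, 1), (6, 2), (6, 5)}; count = 6.

For each of the 49 pairs (x, y) ∈ F_7², evaluate f(x, y) mod 7. Record the zeros.
  x = 0: [0↦5, 1↦6, 2↦6, 3↦4, 4↦6, 5↦4, 6↦4]  zeros at y ∈ ∅
  x = 1: [0↦3, 1↦4, 2↦6, 3↦1, 4↦2, 5↦1, 6↦4]  zeros at y ∈ ∅
  x = 2: [0↦0, 1↦3, 2↦2, 3↦3, 4↦5, 5↦0, 6↦1]  zeros at y ∈ {0, 5}
  x = 3: [0↦5, 1↦5, 2↦3, 3↦5, 4↦3, 5↦3, 6↦4]  zeros at y ∈ ∅
  x = 4: [0↦6, 1↦5, 2↦4, 3↦2, 4↦5, 5↦5, 6↦1]  zeros at y ∈ ∅
  x = 5: [0↦5, 1↦5, 2↦0, 3↦3, 4↦6, 5↦1, 6↦1]  zeros at y ∈ {2}
  x = 6: [0↦4, 1↦0, 2↦0, 3↦3, 4↦1, 5↦0, 6↦6]  zeros at y ∈ {1, 2, 5}
Collecting zeros: affine points = {(2, 0), (2, 5), (5, 2), (6, 1), (6, 2), (6, 5)}.
Total count |C(F_7)_aff| = 6.


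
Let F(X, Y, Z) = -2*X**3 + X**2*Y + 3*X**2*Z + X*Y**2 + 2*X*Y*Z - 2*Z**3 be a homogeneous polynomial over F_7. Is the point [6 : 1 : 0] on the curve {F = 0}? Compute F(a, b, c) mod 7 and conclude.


F(6,1,0) ≡ 2 (mod 7); P is NOT on the curve.

Evaluate F(6, 1, 0) term-by-term (mod 7).
  -2*X**3 ↦ -2·216·1·1 = -432
  X**2*Y ↦ 1·36·1·1 = 36
  3*X**2*Z ↦ 3·36·1·0 = 0
  X*Y**2 ↦ 1·6·1·1 = 6
  2*X*Y*Z ↦ 2·6·1·0 = 0
  -2*Z**3 ↦ -2·1·1·0 = 0
Sum: F(6, 1, 0) = (-432) + (36) + (0) + (6) + (0) + (0) = -390.
Reducing mod 7: -390 ≡ 2 (mod 7).
Since F(a, b, c) ≡ 2 ≠ 0 (mod 7), P does NOT lie on the curve.


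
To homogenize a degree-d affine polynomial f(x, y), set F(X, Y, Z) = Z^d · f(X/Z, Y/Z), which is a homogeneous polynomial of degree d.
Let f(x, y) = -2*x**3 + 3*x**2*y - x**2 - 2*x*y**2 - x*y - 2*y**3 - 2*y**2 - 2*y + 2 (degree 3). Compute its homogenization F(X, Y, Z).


F(X, Y, Z) = -2*X**3 + 3*X**2*Y - X**2*Z - 2*X*Y**2 - X*Y*Z - 2*Y**3 - 2*Y**2*Z - 2*Y*Z**2 + 2*Z**3

deg(f) = 3.
Substitute x = X/Z, y = Y/Z into f, then multiply by Z^3.
  monomial -2·x^3·y^0 ↦ -2·X^3·Y^0·Z^0.
  monomial 3·x^2·y^1 ↦ 3·X^2·Y^1·Z^0.
  monomial -1·x^2·y^0 ↦ -1·X^2·Y^0·Z^1.
  monomial -2·x^1·y^2 ↦ -2·X^1·Y^2·Z^0.
  monomial -1·x^1·y^1 ↦ -1·X^1·Y^1·Z^1.
  monomial -2·x^0·y^3 ↦ -2·X^0·Y^3·Z^0.
  monomial -2·x^0·y^2 ↦ -2·X^0·Y^2·Z^1.
  monomial -2·x^0·y^1 ↦ -2·X^0·Y^1·Z^2.
  monomial 2·x^0·y^0 ↦ 2·X^0·Y^0·Z^3.
Collecting: F(X, Y, Z) = -2*X**3 + 3*X**2*Y - X**2*Z - 2*X*Y**2 - X*Y*Z - 2*Y**3 - 2*Y**2*Z - 2*Y*Z**2 + 2*Z**3.


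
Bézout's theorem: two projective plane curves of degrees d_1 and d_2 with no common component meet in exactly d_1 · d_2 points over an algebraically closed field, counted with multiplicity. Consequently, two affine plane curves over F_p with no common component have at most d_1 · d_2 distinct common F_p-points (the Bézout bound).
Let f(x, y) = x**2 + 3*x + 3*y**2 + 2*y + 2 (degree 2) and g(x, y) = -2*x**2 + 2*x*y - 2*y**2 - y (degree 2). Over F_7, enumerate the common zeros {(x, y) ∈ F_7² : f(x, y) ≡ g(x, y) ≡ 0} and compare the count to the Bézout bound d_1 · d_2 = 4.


Common zeros: {(0, 3)}; count = 1; Bézout bound = 4.

deg(f) = 2, deg(g) = 2, so Bézout bound = 4.
Scan x ∈ F_7. For each x, list the y ∈ F_7 with f(x, y) ≡ 0 and those with g(x, y) ≡ 0 (mod 7); the common zeros in that column are the intersection.
  x = 0: f ≡ 0 at y ∈ {1, 3}; g ≡ 0 at y ∈ {0, 3}; common: {3}.
  x = 1: f ≡ 0 at y ∈ {5, 6}; g ≡ 0 at y ∈ ∅; common: ∅.
  x = 2: f ≡ 0 at y ∈ {2}; g ≡ 0 at y ∈ {1, 4}; common: ∅.
  x = 3: f ≡ 0 at y ∈ {5, 6}; g ≡ 0 at y ∈ {3}; common: ∅.
  x = 4: f ≡ 0 at y ∈ {1, 3}; g ≡ 0 at y ∈ ∅; common: ∅.
  x = 5: f ≡ 0 at y ∈ {0, 4}; g ≡ 0 at y ∈ ∅; common: ∅.
  x = 6: f ≡ 0 at y ∈ {0, 4}; g ≡ 0 at y ∈ {1}; common: ∅.
Collecting: common zeros = {(0, 3)}, so the count is 1.
Comparison with the Bézout bound: 1 ≤ 4 = deg(f)·deg(g), as expected for curves with no common component (the affine F_7-count falls short of the bound because intersections may lie at infinity, over extension fields, or carry multiplicity).


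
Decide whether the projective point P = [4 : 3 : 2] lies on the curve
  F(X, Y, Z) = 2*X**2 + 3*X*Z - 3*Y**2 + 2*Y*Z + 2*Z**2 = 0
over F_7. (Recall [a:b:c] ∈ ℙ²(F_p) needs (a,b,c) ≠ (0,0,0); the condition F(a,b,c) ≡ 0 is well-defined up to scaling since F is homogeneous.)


F(4,3,2) ≡ 0 (mod 7); P is on the curve.

Evaluate F(4, 3, 2) term-by-term (mod 7).
  2*X**2 ↦ 2·16·1·1 = 32
  3*X*Z ↦ 3·4·1·2 = 24
  -3*Y**2 ↦ -3·1·9·1 = -27
  2*Y*Z ↦ 2·1·3·2 = 12
  2*Z**2 ↦ 2·1·1·4 = 8
Sum: F(4, 3, 2) = (32) + (24) + (-27) + (12) + (8) = 49.
Reducing mod 7: 49 ≡ 0 (mod 7).
Since F(a, b, c) ≡ 0 (mod 7), P lies on the curve.


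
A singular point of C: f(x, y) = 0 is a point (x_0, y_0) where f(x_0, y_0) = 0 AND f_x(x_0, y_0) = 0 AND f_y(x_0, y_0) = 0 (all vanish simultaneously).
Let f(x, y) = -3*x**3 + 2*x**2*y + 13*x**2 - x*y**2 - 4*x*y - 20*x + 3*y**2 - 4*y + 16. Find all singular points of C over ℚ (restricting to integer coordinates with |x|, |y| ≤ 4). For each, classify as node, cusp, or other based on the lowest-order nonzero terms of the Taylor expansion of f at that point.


Singular points: {(2, 2)}; classification: node.

Compute partial derivatives:
  f_x = -9*x**2 + 4*x*y + 26*x - y**2 - 4*y - 20.
  f_y = 2*x**2 - 2*x*y - 4*x + 6*y - 4.
Scan x_0 ∈ {−4, ..., 4}. For each x_0, f_y(x_0, y) is a polynomial in y; find its integer roots y ∈ {−4, ..., 4}, then test f_x and f at those candidates.
  x = -4: f_y(-4, y) = 14*y + 44; no integer root y with |y| ≤ 4.
  x = -3: f_y(-3, y) = 12*y + 26; no integer root y with |y| ≤ 4.
  x = -2: f_y(-2, y) = 10*y + 12; no integer root y with |y| ≤ 4.
  x = -1: f_y(-1, y) = 8*y + 2; no integer root y with |y| ≤ 4.
  x = 0: f_y(0, y) = 6*y - 4; no integer root y with |y| ≤ 4.
  x = 1: f_y(1, y) = 4*y - 6; no integer root y with |y| ≤ 4.
  x = 2: f_y(2, y) = 2*y - 4; vanishes at y ∈ {2}. (2, 2): f_x = 0, f = 0 — SINGULAR.
  x = 3: f_y(3, y) = 2; no integer root y with |y| ≤ 4.
  x = 4: f_y(4, y) = 12 - 2*y; no integer root y with |y| ≤ 4.
Only singular point on the grid: (2, 2).
Classify: substitute x = 2 + u, y = 2 + v and expand: f = -3*u**3 + 2*u**2*v - u**2 - u*v**2 + v**2.
No constant or linear terms (consistent with a singular point). Quadratic part: -u**2 + v**2. Cubic part: -3*u**3 + 2*u**2*v - u*v**2.
The quadratic part v**2 - u**2 = (v − u)(v + u) splits into two distinct linear factors, so there are two distinct tangent lines y − 2 = ±(x − 2) — this is a node (ordinary double point).
Classification: node.


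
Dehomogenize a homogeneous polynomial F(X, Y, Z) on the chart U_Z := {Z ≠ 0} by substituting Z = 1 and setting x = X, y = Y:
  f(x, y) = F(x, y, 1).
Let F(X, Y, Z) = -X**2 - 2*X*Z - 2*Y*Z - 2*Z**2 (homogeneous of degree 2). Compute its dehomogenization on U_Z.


f(x, y) = -x**2 - 2*x - 2*y - 2

On U_Z we set Z = 1. Each monomial c·X^i·Y^j·Z^k in F becomes c·x^i·y^j·1^k = c·x^i·y^j.
Substituting Z = 1: F(X, Y, 1) = -x**2 - 2*x - 2*y - 2.
Note: deg(f) ≤ deg(F) = 2; strict inequality happens when F is divisible by Z (lost terms).


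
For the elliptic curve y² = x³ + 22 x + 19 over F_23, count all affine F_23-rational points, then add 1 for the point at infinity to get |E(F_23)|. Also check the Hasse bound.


Affine points = {(2, 5), (2, 18), (5, 1), (5, 22), (9, 7), (9, 16), (13, 8), (13, 15), (14, 9), (14, 14), (17, 4), (17, 19), (20, 8), (20, 15), (21, 6), (21, 17)}; affine count = 16; |E(F_23)| = 17.

Discriminant check: Δ ∝ 4a³ + 27b² = 4·22³ + 27·19² = 4·10648 + 27·361 ≡ 14 (mod 23). Nonzero ⇒ E is nonsingular.
For each x ∈ F_23, compute rhs = x³ + 22·x + 19 mod 23, then count y ∈ F_23 with y² ≡ rhs.
  x = 0: rhs = 19, matching y values: none (0 points).
  x = 1: rhs = 19, matching y values: none (0 points).
  x = 2: rhs = 2, matching y values: 5, 18 (2 points).
  x = 3: rhs = 20, matching y values: none (0 points).
  x = 4: rhs = 10, matching y values: none (0 points).
  x = 5: rhs = 1, matching y values: 1, 22 (2 points).
  x = 6: rhs = 22, matching y values: none (0 points).
  x = 7: rhs = 10, matching y values: none (0 points).
  x = 8: rhs = 17, matching y values: none (0 points).
  x = 9: rhs = 3, matching y values: 7, 16 (2 points).
  x = 10: rhs = 20, matching y values: none (0 points).
  x = 11: rhs = 5, matching y values: none (0 points).
  x = 12: rhs = 10, matching y values: none (0 points).
  x = 13: rhs = 18, matching y values: 8, 15 (2 points).
  x = 14: rhs = 12, matching y values: 9, 14 (2 points).
  x = 15: rhs = 21, matching y values: none (0 points).
  x = 16: rhs = 5, matching y values: none (0 points).
  x = 17: rhs = 16, matching y values: 4, 19 (2 points).
  x = 18: rhs = 14, matching y values: none (0 points).
  x = 19: rhs = 5, matching y values: none (0 points).
  x = 20: rhs = 18, matching y values: 8, 15 (2 points).
  x = 21: rhs = 13, matching y values: 6, 17 (2 points).
  x = 22: rhs = 19, matching y values: none (0 points).
Total affine count: 16.
Full point count |E(F_23)| = 16 + 1 = 17.
Hasse bound: |17 − (23+1)| = |-7| = 7 ≤ 2√23 ≈ 9.5917 ✓.


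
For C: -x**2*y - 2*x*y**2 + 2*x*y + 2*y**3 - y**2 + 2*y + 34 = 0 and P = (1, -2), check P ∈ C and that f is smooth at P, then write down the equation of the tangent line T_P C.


Tangent line at P: -8*x + 39*y + 86 = 0.

Step 1: f(1, -2) = 0, so P lies on C.
Step 2: partial derivatives
  f_x(x, y) = -2*x*y - 2*y**2 + 2*y, f_y(x, y) = -x**2 - 4*x*y + 2*x + 6*y**2 - 2*y + 2.
  f_x(P) = -8, f_y(P) = 39 (gradient nonzero, so P is smooth).
Step 3: tangent line at P: -8·(x − 1) + 39·(y − -2) = 0.
Expanding: -8*x + 39*y + 86 = 0.


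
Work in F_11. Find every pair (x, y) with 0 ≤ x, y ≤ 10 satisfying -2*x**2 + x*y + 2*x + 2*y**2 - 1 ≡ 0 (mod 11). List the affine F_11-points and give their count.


Affine F_11-points: {(1, 6), (1, 10), (2, 5), (3, 6), (3, 9), (5, 4), (5, 10), (7, 5), (7, 8), (8, 9), (9, 4), (9, 8)}; count = 12.

For each of the 121 pairs (x, y) ∈ F_11², evaluate f(x, y) mod 11. Record the zeros.
  x = 0: [0↦10, 1↦1, 2↦7, 3↦6, 4↦9, 5↦5, 6↦5, 7↦9, 8↦6, 9↦7, 10↦1]  zeros at y ∈ ∅
  x = 1: [0↦10, 1↦2, 2↦9, 3↦9, 4↦2, 5↦10, 6↦0, 7↦5, 8↦3, 9↦5, 10↦0]  zeros at y ∈ {6, 10}
  x = 2: [0↦6, 1↦10, 2↦7, 3↦8, 4↦2, 5↦0, 6↦2, 7↦8, 8↦7, 9↦10, 10↦6]  zeros at y ∈ {5}
  x = 3: [0↦9, 1↦3, 2↦1, 3↦3, 4↦9, 5↦8, 6↦0, 7↦7, 8↦7, 9↦0, 10↦8]  zeros at y ∈ {6, 9}
  x = 4: [0↦8, 1↦3, 2↦2, 3↦5, 4↦1, 5↦1, 6↦5, 7↦2, 8↦3, 9↦8, 10↦6]  zeros at y ∈ ∅
  x = 5: [0↦3, 1↦10, 2↦10, 3↦3, 4↦0, 5↦1, 6↦6, 7↦4, 8↦6, 9↦1, 10↦0]  zeros at y ∈ {4, 10}
  x = 6: [0↦5, 1↦2, 2↦3, 3↦8, 4↦6, 5↦8, 6↦3, 7↦2, 8↦5, 9↦1, 10↦1]  zeros at y ∈ ∅
  x = 7: [0↦3, 1↦1, 2↦3, 3↦9, 4↦8, 5↦0, 6↦7, 7↦7, 8↦0, 9↦8, 10↦9]  zeros at y ∈ {5, 8}
  x = 8: [0↦8, 1↦7, 2↦10, 3↦6, 4↦6, 5↦10, 6↦7, 7↦8, 8↦2, 9↦0, 10↦2]  zeros at y ∈ {9}
  x = 9: [0↦9, 1↦9, 2↦2, 3↦10, 4↦0, 5↦5, 6↦3, 7↦5, 8↦0, 9↦10, 10↦2]  zeros at y ∈ {4, 8}
  x = 10: [0↦6, 1↦7, 2↦1, 3↦10, 4↦1, 5↦7, 6↦6, 7↦9, 8↦5, 9↦5, 10↦9]  zeros at y ∈ ∅
Collecting zeros: affine points = {(1, 6), (1, 10), (2, 5), (3, 6), (3, 9), (5, 4), (5, 10), (7, 5), (7, 8), (8, 9), (9, 4), (9, 8)}.
Total count |C(F_11)_aff| = 12.


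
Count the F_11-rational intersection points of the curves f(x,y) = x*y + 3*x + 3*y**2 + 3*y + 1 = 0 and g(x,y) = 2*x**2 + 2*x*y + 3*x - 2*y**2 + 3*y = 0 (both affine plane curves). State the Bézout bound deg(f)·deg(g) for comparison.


Common zeros: ∅; count = 0; Bézout bound = 4.

deg(f) = 2, deg(g) = 2, so Bézout bound = 4.
Scan x ∈ F_11. For each x, list the y ∈ F_11 with f(x, y) ≡ 0 and those with g(x, y) ≡ 0 (mod 11); the common zeros in that column are the intersection.
  x = 0: f ≡ 0 at y ∈ ∅; g ≡ 0 at y ∈ {0, 7}; common: ∅.
  x = 1: f ≡ 0 at y ∈ {1, 5}; g ≡ 0 at y ∈ ∅; common: ∅.
  x = 2: f ≡ 0 at y ∈ ∅; g ≡ 0 at y ∈ ∅; common: ∅.
  x = 3: f ≡ 0 at y ∈ {3, 6}; g ≡ 0 at y ∈ {5}; common: ∅.
  x = 4: f ≡ 0 at y ∈ {7, 9}; g ≡ 0 at y ∈ {0}; common: ∅.
  x = 5: f ≡ 0 at y ∈ {2, 10}; g ≡ 0 at y ∈ ∅; common: ∅.
  x = 6: f ≡ 0 at y ∈ ∅; g ≡ 0 at y ∈ ∅; common: ∅.
  x = 7: f ≡ 0 at y ∈ {0, 4}; g ≡ 0 at y ∈ {5, 9}; common: ∅.
  x = 8: f ≡ 0 at y ∈ ∅; g ≡ 0 at y ∈ {7, 8}; common: ∅.
  x = 9: f ≡ 0 at y ∈ ∅; g ≡ 0 at y ∈ ∅; common: ∅.
  x = 10: f ≡ 0 at y ∈ ∅; g ≡ 0 at y ∈ {8, 9}; common: ∅.
Collecting: common zeros = ∅, so the count is 0.
Comparison with the Bézout bound: 0 ≤ 4 = deg(f)·deg(g), as expected for curves with no common component (the affine F_11-count falls short of the bound because intersections may lie at infinity, over extension fields, or carry multiplicity).


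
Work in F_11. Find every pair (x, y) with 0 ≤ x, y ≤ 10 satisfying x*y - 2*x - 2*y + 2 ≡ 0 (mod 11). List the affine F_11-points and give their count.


Affine F_11-points: {(0, 1), (1, 0), (3, 4), (4, 3), (5, 10), (6, 8), (7, 9), (8, 6), (9, 7), (10, 5)}; count = 10.

For each of the 121 pairs (x, y) ∈ F_11², evaluate f(x, y) mod 11. Record the zeros.
  x = 0: [0↦2, 1↦0, 2↦9, 3↦7, 4↦5, 5↦3, 6↦1, 7↦10, 8↦8, 9↦6, 10↦4]  zeros at y ∈ {1}
  x = 1: [0↦0, 1↦10, 2↦9, 3↦8, 4↦7, 5↦6, 6↦5, 7↦4, 8↦3, 9↦2, 10↦1]  zeros at y ∈ {0}
  x = 2: [0↦9, 1↦9, 2↦9, 3↦9, 4↦9, 5↦9, 6↦9, 7↦9, 8↦9, 9↦9, 10↦9]  zeros at y ∈ ∅
  x = 3: [0↦7, 1↦8, 2↦9, 3↦10, 4↦0, 5↦1, 6↦2, 7↦3, 8↦4, 9↦5, 10↦6]  zeros at y ∈ {4}
  x = 4: [0↦5, 1↦7, 2↦9, 3↦0, 4↦2, 5↦4, 6↦6, 7↦8, 8↦10, 9↦1, 10↦3]  zeros at y ∈ {3}
  x = 5: [0↦3, 1↦6, 2↦9, 3↦1, 4↦4, 5↦7, 6↦10, 7↦2, 8↦5, 9↦8, 10↦0]  zeros at y ∈ {10}
  x = 6: [0↦1, 1↦5, 2↦9, 3↦2, 4↦6, 5↦10, 6↦3, 7↦7, 8↦0, 9↦4, 10↦8]  zeros at y ∈ {8}
  x = 7: [0↦10, 1↦4, 2↦9, 3↦3, 4↦8, 5↦2, 6↦7, 7↦1, 8↦6, 9↦0, 10↦5]  zeros at y ∈ {9}
  x = 8: [0↦8, 1↦3, 2↦9, 3↦4, 4↦10, 5↦5, 6↦0, 7↦6, 8↦1, 9↦7, 10↦2]  zeros at y ∈ {6}
  x = 9: [0↦6, 1↦2, 2↦9, 3↦5, 4↦1, 5↦8, 6↦4, 7↦0, 8↦7, 9↦3, 10↦10]  zeros at y ∈ {7}
  x = 10: [0↦4, 1↦1, 2↦9, 3↦6, 4↦3, 5↦0, 6↦8, 7↦5, 8↦2, 9↦10, 10↦7]  zeros at y ∈ {5}
Collecting zeros: affine points = {(0, 1), (1, 0), (3, 4), (4, 3), (5, 10), (6, 8), (7, 9), (8, 6), (9, 7), (10, 5)}.
Total count |C(F_11)_aff| = 10.


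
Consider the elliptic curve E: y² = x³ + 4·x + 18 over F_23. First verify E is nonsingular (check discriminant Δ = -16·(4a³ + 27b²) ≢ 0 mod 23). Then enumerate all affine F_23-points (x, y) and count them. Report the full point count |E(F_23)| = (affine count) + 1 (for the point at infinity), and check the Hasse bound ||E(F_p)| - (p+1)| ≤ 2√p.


Affine points = {(0, 8), (0, 15), (1, 0), (4, 11), (4, 12), (5, 5), (5, 18), (9, 1), (9, 22), (10, 0), (11, 6), (11, 17), (12, 0), (13, 6), (13, 17), (14, 9), (14, 14), (15, 7), (15, 16), (17, 10), (17, 13), (20, 5), (20, 18), (21, 5), (21, 18), (22, 6), (22, 17)}; affine count = 27; |E(F_23)| = 28.

Discriminant check: Δ ∝ 4a³ + 27b² = 4·4³ + 27·18² = 4·64 + 27·324 ≡ 11 (mod 23). Nonzero ⇒ E is nonsingular.
For each x ∈ F_23, compute rhs = x³ + 4·x + 18 mod 23, then count y ∈ F_23 with y² ≡ rhs.
  x = 0: rhs = 18, matching y values: 8, 15 (2 points).
  x = 1: rhs = 0, matching y values: 0 (1 points).
  x = 2: rhs = 11, matching y values: none (0 points).
  x = 3: rhs = 11, matching y values: none (0 points).
  x = 4: rhs = 6, matching y values: 11, 12 (2 points).
  x = 5: rhs = 2, matching y values: 5, 18 (2 points).
  x = 6: rhs = 5, matching y values: none (0 points).
  x = 7: rhs = 21, matching y values: none (0 points).
  x = 8: rhs = 10, matching y values: none (0 points).
  x = 9: rhs = 1, matching y values: 1, 22 (2 points).
  x = 10: rhs = 0, matching y values: 0 (1 points).
  x = 11: rhs = 13, matching y values: 6, 17 (2 points).
  x = 12: rhs = 0, matching y values: 0 (1 points).
  x = 13: rhs = 13, matching y values: 6, 17 (2 points).
  x = 14: rhs = 12, matching y values: 9, 14 (2 points).
  x = 15: rhs = 3, matching y values: 7, 16 (2 points).
  x = 16: rhs = 15, matching y values: none (0 points).
  x = 17: rhs = 8, matching y values: 10, 13 (2 points).
  x = 18: rhs = 11, matching y values: none (0 points).
  x = 19: rhs = 7, matching y values: none (0 points).
  x = 20: rhs = 2, matching y values: 5, 18 (2 points).
  x = 21: rhs = 2, matching y values: 5, 18 (2 points).
  x = 22: rhs = 13, matching y values: 6, 17 (2 points).
Total affine count: 27.
Full point count |E(F_23)| = 27 + 1 = 28.
Hasse bound: |28 − (23+1)| = |4| = 4 ≤ 2√23 ≈ 9.5917 ✓.


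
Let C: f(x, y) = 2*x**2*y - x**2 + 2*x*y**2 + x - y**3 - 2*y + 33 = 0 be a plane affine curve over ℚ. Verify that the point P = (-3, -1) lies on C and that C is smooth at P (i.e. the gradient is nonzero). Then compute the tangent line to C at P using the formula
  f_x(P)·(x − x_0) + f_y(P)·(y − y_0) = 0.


Tangent line at P: 21*x + 25*y + 88 = 0.

Step 1: f(-3, -1) = 0, so P lies on C.
Step 2: partial derivatives
  f_x(x, y) = 4*x*y - 2*x + 2*y**2 + 1, f_y(x, y) = 2*x**2 + 4*x*y - 3*y**2 - 2.
  f_x(P) = 21, f_y(P) = 25 (gradient nonzero, so P is smooth).
Step 3: tangent line at P: 21·(x − -3) + 25·(y − -1) = 0.
Expanding: 21*x + 25*y + 88 = 0.


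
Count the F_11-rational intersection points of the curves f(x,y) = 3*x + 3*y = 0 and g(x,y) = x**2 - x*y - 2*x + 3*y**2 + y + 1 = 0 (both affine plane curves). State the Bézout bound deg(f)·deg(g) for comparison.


Common zeros: {(8, 3)}; count = 1; Bézout bound = 2.

deg(f) = 1, deg(g) = 2, so Bézout bound = 2.
Scan x ∈ F_11. For each x, list the y ∈ F_11 with f(x, y) ≡ 0 and those with g(x, y) ≡ 0 (mod 11); the common zeros in that column are the intersection.
  x = 0: f ≡ 0 at y ∈ {0}; g ≡ 0 at y ∈ {9}; common: ∅.
  x = 1: f ≡ 0 at y ∈ {10}; g ≡ 0 at y ∈ {0}; common: ∅.
  x = 2: f ≡ 0 at y ∈ {9}; g ≡ 0 at y ∈ {2}; common: ∅.
  x = 3: f ≡ 0 at y ∈ {8}; g ≡ 0 at y ∈ {4}; common: ∅.
  x = 4: f ≡ 0 at y ∈ {7}; g ≡ 0 at y ∈ {6}; common: ∅.
  x = 5: f ≡ 0 at y ∈ {6}; g ≡ 0 at y ∈ {8}; common: ∅.
  x = 6: f ≡ 0 at y ∈ {5}; g ≡ 0 at y ∈ {10}; common: ∅.
  x = 7: f ≡ 0 at y ∈ {4}; g ≡ 0 at y ∈ {1}; common: ∅.
  x = 8: f ≡ 0 at y ∈ {3}; g ≡ 0 at y ∈ {3}; common: {3}.
  x = 9: f ≡ 0 at y ∈ {2}; g ≡ 0 at y ∈ {5}; common: ∅.
  x = 10: f ≡ 0 at y ∈ {1}; g ≡ 0 at y ∈ {7}; common: ∅.
Collecting: common zeros = {(8, 3)}, so the count is 1.
Comparison with the Bézout bound: 1 ≤ 2 = deg(f)·deg(g), as expected for curves with no common component (the affine F_11-count falls short of the bound because intersections may lie at infinity, over extension fields, or carry multiplicity).


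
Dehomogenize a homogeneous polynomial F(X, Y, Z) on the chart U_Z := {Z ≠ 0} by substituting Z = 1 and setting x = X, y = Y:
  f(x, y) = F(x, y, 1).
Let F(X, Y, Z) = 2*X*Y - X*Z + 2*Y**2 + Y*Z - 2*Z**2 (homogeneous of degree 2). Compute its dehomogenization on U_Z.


f(x, y) = 2*x*y - x + 2*y**2 + y - 2

On U_Z we set Z = 1. Each monomial c·X^i·Y^j·Z^k in F becomes c·x^i·y^j·1^k = c·x^i·y^j.
Substituting Z = 1: F(X, Y, 1) = 2*x*y - x + 2*y**2 + y - 2.
Note: deg(f) ≤ deg(F) = 2; strict inequality happens when F is divisible by Z (lost terms).


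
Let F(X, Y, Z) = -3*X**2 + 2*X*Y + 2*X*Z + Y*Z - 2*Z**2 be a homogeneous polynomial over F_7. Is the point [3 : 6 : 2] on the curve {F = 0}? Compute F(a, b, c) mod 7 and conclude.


F(3,6,2) ≡ 4 (mod 7); P is NOT on the curve.

Evaluate F(3, 6, 2) term-by-term (mod 7).
  -3*X**2 ↦ -3·9·1·1 = -27
  2*X*Y ↦ 2·3·6·1 = 36
  2*X*Z ↦ 2·3·1·2 = 12
  Y*Z ↦ 1·1·6·2 = 12
  -2*Z**2 ↦ -2·1·1·4 = -8
Sum: F(3, 6, 2) = (-27) + (36) + (12) + (12) + (-8) = 25.
Reducing mod 7: 25 ≡ 4 (mod 7).
Since F(a, b, c) ≡ 4 ≠ 0 (mod 7), P does NOT lie on the curve.


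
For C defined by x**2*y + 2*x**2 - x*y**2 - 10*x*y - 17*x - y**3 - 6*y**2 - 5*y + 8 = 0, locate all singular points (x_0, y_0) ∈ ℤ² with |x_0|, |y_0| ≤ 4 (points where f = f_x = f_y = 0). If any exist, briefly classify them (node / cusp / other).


Singular points: {(2, -3)}; classification: node.

Compute partial derivatives:
  f_x = 2*x*y + 4*x - y**2 - 10*y - 17.
  f_y = x**2 - 2*x*y - 10*x - 3*y**2 - 12*y - 5.
Scan x_0 ∈ {−4, ..., 4}. For each x_0, f_y(x_0, y) is a polynomial in y; find its integer roots y ∈ {−4, ..., 4}, then test f_x and f at those candidates.
  x = -4: f_y(-4, y) = -3*y**2 - 4*y + 51; no integer root y with |y| ≤ 4.
  x = -3: f_y(-3, y) = -3*y**2 - 6*y + 34; no integer root y with |y| ≤ 4.
  x = -2: f_y(-2, y) = -3*y**2 - 8*y + 19; no integer root y with |y| ≤ 4.
  x = -1: f_y(-1, y) = -3*y**2 - 10*y + 6; no integer root y with |y| ≤ 4.
  x = 0: f_y(0, y) = -3*y**2 - 12*y - 5; no integer root y with |y| ≤ 4.
  x = 1: f_y(1, y) = -3*y**2 - 14*y - 14; no integer root y with |y| ≤ 4.
  x = 2: f_y(2, y) = -3*y**2 - 16*y - 21; vanishes at y ∈ {-3}. (2, -3): f_x = 0, f = 0 — SINGULAR.
  x = 3: f_y(3, y) = -3*y**2 - 18*y - 26; no integer root y with |y| ≤ 4.
  x = 4: f_y(4, y) = -3*y**2 - 20*y - 29; no integer root y with |y| ≤ 4.
Only singular point on the grid: (2, -3).
Classify: substitute x = 2 + u, y = -3 + v and expand: f = u**2*v - u**2 - u*v**2 - v**3 + v**2.
No constant or linear terms (consistent with a singular point). Quadratic part: -u**2 + v**2. Cubic part: u**2*v - u*v**2 - v**3.
The quadratic part v**2 - u**2 = (v − u)(v + u) splits into two distinct linear factors, so there are two distinct tangent lines y − -3 = ±(x − 2) — this is a node (ordinary double point).
Classification: node.


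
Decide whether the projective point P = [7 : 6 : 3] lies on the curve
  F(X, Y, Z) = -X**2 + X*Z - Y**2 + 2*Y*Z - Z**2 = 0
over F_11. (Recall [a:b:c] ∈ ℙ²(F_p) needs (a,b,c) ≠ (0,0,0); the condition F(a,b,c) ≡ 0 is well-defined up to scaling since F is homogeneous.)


F(7,6,3) ≡ 7 (mod 11); P is NOT on the curve.

Evaluate F(7, 6, 3) term-by-term (mod 11).
  -X**2 ↦ -1·49·1·1 = -49
  X*Z ↦ 1·7·1·3 = 21
  -Y**2 ↦ -1·1·36·1 = -36
  2*Y*Z ↦ 2·1·6·3 = 36
  -Z**2 ↦ -1·1·1·9 = -9
Sum: F(7, 6, 3) = (-49) + (21) + (-36) + (36) + (-9) = -37.
Reducing mod 11: -37 ≡ 7 (mod 11).
Since F(a, b, c) ≡ 7 ≠ 0 (mod 11), P does NOT lie on the curve.


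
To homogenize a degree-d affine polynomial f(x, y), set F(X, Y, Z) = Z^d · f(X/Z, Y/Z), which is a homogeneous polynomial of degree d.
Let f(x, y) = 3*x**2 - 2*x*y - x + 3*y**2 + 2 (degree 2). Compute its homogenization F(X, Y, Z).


F(X, Y, Z) = 3*X**2 - 2*X*Y - X*Z + 3*Y**2 + 2*Z**2

deg(f) = 2.
Substitute x = X/Z, y = Y/Z into f, then multiply by Z^2.
  monomial 3·x^2·y^0 ↦ 3·X^2·Y^0·Z^0.
  monomial -2·x^1·y^1 ↦ -2·X^1·Y^1·Z^0.
  monomial -1·x^1·y^0 ↦ -1·X^1·Y^0·Z^1.
  monomial 3·x^0·y^2 ↦ 3·X^0·Y^2·Z^0.
  monomial 2·x^0·y^0 ↦ 2·X^0·Y^0·Z^2.
Collecting: F(X, Y, Z) = 3*X**2 - 2*X*Y - X*Z + 3*Y**2 + 2*Z**2.


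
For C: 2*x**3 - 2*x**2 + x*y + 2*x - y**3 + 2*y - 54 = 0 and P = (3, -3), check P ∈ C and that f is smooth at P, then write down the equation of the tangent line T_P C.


Tangent line at P: 41*x - 22*y - 189 = 0.

Step 1: f(3, -3) = 0, so P lies on C.
Step 2: partial derivatives
  f_x(x, y) = 6*x**2 - 4*x + y + 2, f_y(x, y) = x - 3*y**2 + 2.
  f_x(P) = 41, f_y(P) = -22 (gradient nonzero, so P is smooth).
Step 3: tangent line at P: 41·(x − 3) + -22·(y − -3) = 0.
Expanding: 41*x - 22*y - 189 = 0.


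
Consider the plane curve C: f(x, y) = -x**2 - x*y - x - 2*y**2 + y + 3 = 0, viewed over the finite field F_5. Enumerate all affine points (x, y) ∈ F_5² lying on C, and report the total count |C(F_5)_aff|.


Affine F_5-points: {(0, 4)}; count = 1.

For each of the 25 pairs (x, y) ∈ F_5², evaluate f(x, y) mod 5. Record the zeros.
  x = 0: [0↦3, 1↦2, 2↦2, 3↦3, 4↦0]  zeros at y ∈ {4}
  x = 1: [0↦1, 1↦4, 2↦3, 3↦3, 4↦4]  zeros at y ∈ ∅
  x = 2: [0↦2, 1↦4, 2↦2, 3↦1, 4↦1]  zeros at y ∈ ∅
  x = 3: [0↦1, 1↦2, 2↦4, 3↦2, 4↦1]  zeros at y ∈ ∅
  x = 4: [0↦3, 1↦3, 2↦4, 3↦1, 4↦4]  zeros at y ∈ ∅
Collecting zeros: affine points = {(0, 4)}.
Total count |C(F_5)_aff| = 1.


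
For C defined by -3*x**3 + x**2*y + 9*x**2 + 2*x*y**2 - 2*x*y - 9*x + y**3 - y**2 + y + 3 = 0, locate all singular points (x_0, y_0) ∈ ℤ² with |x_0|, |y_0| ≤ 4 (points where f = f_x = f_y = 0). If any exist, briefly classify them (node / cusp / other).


Singular points: {(1, 0)}; classification: cusp.

Compute partial derivatives:
  f_x = -9*x**2 + 2*x*y + 18*x + 2*y**2 - 2*y - 9.
  f_y = x**2 + 4*x*y - 2*x + 3*y**2 - 2*y + 1.
Scan x_0 ∈ {−4, ..., 4}. For each x_0, f_y(x_0, y) is a polynomial in y; find its integer roots y ∈ {−4, ..., 4}, then test f_x and f at those candidates.
  x = -4: f_y(-4, y) = 3*y**2 - 18*y + 25; no integer root y with |y| ≤ 4.
  x = -3: f_y(-3, y) = 3*y**2 - 14*y + 16; vanishes at y ∈ {2}. (-3, 2): f_x = -152 ≠ 0.
  x = -2: f_y(-2, y) = 3*y**2 - 10*y + 9; no integer root y with |y| ≤ 4.
  x = -1: f_y(-1, y) = 3*y**2 - 6*y + 4; no integer root y with |y| ≤ 4.
  x = 0: f_y(0, y) = 3*y**2 - 2*y + 1; no integer root y with |y| ≤ 4.
  x = 1: f_y(1, y) = 3*y**2 + 2*y; vanishes at y ∈ {0}. (1, 0): f_x = 0, f = 0 — SINGULAR.
  x = 2: f_y(2, y) = 3*y**2 + 6*y + 1; no integer root y with |y| ≤ 4.
  x = 3: f_y(3, y) = 3*y**2 + 10*y + 4; no integer root y with |y| ≤ 4.
  x = 4: f_y(4, y) = 3*y**2 + 14*y + 9; no integer root y with |y| ≤ 4.
Only singular point on the grid: (1, 0).
Classify: substitute x = 1 + u, y = 0 + v and expand: f = -3*u**3 + u**2*v + 2*u*v**2 + v**3 + v**2.
No constant or linear terms (consistent with a singular point). Quadratic part: v**2. Cubic part: -3*u**3 + u**2*v + 2*u*v**2 + v**3.
The quadratic part v**2 is a perfect square, so there is a single (double) tangent line v = 0, i.e. y = 0. Restricting the cubic part to that line (v = 0) leaves -3*u**3 ≠ 0, so f is not divisible by v and the branch is v² ≈ 3*u**3 to lowest order — this is a cusp.
Classification: cusp.


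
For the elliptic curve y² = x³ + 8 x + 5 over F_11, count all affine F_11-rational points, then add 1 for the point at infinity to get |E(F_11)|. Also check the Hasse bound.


Affine points = {(0, 4), (0, 7), (1, 5), (1, 6), (3, 1), (3, 10), (5, 4), (5, 7), (6, 4), (6, 7), (8, 3), (8, 8), (9, 5), (9, 6)}; affine count = 14; |E(F_11)| = 15.

Discriminant check: Δ ∝ 4a³ + 27b² = 4·8³ + 27·5² = 4·512 + 27·25 ≡ 6 (mod 11). Nonzero ⇒ E is nonsingular.
For each x ∈ F_11, compute rhs = x³ + 8·x + 5 mod 11, then count y ∈ F_11 with y² ≡ rhs.
  x = 0: rhs = 5, matching y values: 4, 7 (2 points).
  x = 1: rhs = 3, matching y values: 5, 6 (2 points).
  x = 2: rhs = 7, matching y values: none (0 points).
  x = 3: rhs = 1, matching y values: 1, 10 (2 points).
  x = 4: rhs = 2, matching y values: none (0 points).
  x = 5: rhs = 5, matching y values: 4, 7 (2 points).
  x = 6: rhs = 5, matching y values: 4, 7 (2 points).
  x = 7: rhs = 8, matching y values: none (0 points).
  x = 8: rhs = 9, matching y values: 3, 8 (2 points).
  x = 9: rhs = 3, matching y values: 5, 6 (2 points).
  x = 10: rhs = 7, matching y values: none (0 points).
Total affine count: 14.
Full point count |E(F_11)| = 14 + 1 = 15.
Hasse bound: |15 − (11+1)| = |3| = 3 ≤ 2√11 ≈ 6.6332 ✓.


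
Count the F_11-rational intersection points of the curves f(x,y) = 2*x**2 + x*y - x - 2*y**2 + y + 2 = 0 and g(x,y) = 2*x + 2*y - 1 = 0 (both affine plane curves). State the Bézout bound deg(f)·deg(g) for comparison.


Common zeros: {(3, 3)}; count = 1; Bézout bound = 2.

deg(f) = 2, deg(g) = 1, so Bézout bound = 2.
Scan x ∈ F_11. For each x, list the y ∈ F_11 with f(x, y) ≡ 0 and those with g(x, y) ≡ 0 (mod 11); the common zeros in that column are the intersection.
  x = 0: f ≡ 0 at y ∈ ∅; g ≡ 0 at y ∈ {6}; common: ∅.
  x = 1: f ≡ 0 at y ∈ ∅; g ≡ 0 at y ∈ {5}; common: ∅.
  x = 2: f ≡ 0 at y ∈ ∅; g ≡ 0 at y ∈ {4}; common: ∅.
  x = 3: f ≡ 0 at y ∈ {3, 10}; g ≡ 0 at y ∈ {3}; common: {3}.
  x = 4: f ≡ 0 at y ∈ {1, 7}; g ≡ 0 at y ∈ {2}; common: ∅.
  x = 5: f ≡ 0 at y ∈ {6, 8}; g ≡ 0 at y ∈ {1}; common: ∅.
  x = 6: f ≡ 0 at y ∈ ∅; g ≡ 0 at y ∈ {0}; common: ∅.
  x = 7: f ≡ 0 at y ∈ {1, 3}; g ≡ 0 at y ∈ {10}; common: ∅.
  x = 8: f ≡ 0 at y ∈ {2, 8}; g ≡ 0 at y ∈ {9}; common: ∅.
  x = 9: f ≡ 0 at y ∈ {6, 10}; g ≡ 0 at y ∈ {8}; common: ∅.
  x = 10: f ≡ 0 at y ∈ ∅; g ≡ 0 at y ∈ {7}; common: ∅.
Collecting: common zeros = {(3, 3)}, so the count is 1.
Comparison with the Bézout bound: 1 ≤ 2 = deg(f)·deg(g), as expected for curves with no common component (the affine F_11-count falls short of the bound because intersections may lie at infinity, over extension fields, or carry multiplicity).


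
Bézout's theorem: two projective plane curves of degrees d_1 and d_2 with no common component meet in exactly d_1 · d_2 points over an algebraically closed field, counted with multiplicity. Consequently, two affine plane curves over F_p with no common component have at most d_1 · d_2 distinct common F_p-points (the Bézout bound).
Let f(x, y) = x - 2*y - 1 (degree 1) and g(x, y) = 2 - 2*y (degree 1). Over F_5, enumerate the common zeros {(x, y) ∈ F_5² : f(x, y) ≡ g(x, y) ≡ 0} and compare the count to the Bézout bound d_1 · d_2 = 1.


Common zeros: {(3, 1)}; count = 1; Bézout bound = 1.

deg(f) = 1, deg(g) = 1, so Bézout bound = 1.
Scan x ∈ F_5. For each x, list the y ∈ F_5 with f(x, y) ≡ 0 and those with g(x, y) ≡ 0 (mod 5); the common zeros in that column are the intersection.
  x = 0: f ≡ 0 at y ∈ {2}; g ≡ 0 at y ∈ {1}; common: ∅.
  x = 1: f ≡ 0 at y ∈ {0}; g ≡ 0 at y ∈ {1}; common: ∅.
  x = 2: f ≡ 0 at y ∈ {3}; g ≡ 0 at y ∈ {1}; common: ∅.
  x = 3: f ≡ 0 at y ∈ {1}; g ≡ 0 at y ∈ {1}; common: {1}.
  x = 4: f ≡ 0 at y ∈ {4}; g ≡ 0 at y ∈ {1}; common: ∅.
Collecting: common zeros = {(3, 1)}, so the count is 1.
Comparison with the Bézout bound: 1 ≤ 1 = deg(f)·deg(g), as expected for curves with no common component (the bound is attained).


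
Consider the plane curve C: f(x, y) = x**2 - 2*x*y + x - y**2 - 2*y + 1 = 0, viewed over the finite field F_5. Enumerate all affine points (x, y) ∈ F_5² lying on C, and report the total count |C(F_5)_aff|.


Affine F_5-points: {(2, 1), (2, 3), (3, 3), (3, 4), (4, 1), (4, 4)}; count = 6.

For each of the 25 pairs (x, y) ∈ F_5², evaluate f(x, y) mod 5. Record the zeros.
  x = 0: [0↦1, 1↦3, 2↦3, 3↦1, 4↦2]  zeros at y ∈ ∅
  x = 1: [0↦3, 1↦3, 2↦1, 3↦2, 4↦1]  zeros at y ∈ ∅
  x = 2: [0↦2, 1↦0, 2↦1, 3↦0, 4↦2]  zeros at y ∈ {1, 3}
  x = 3: [0↦3, 1↦4, 2↦3, 3↦0, 4↦0]  zeros at y ∈ {3, 4}
  x = 4: [0↦1, 1↦0, 2↦2, 3↦2, 4↦0]  zeros at y ∈ {1, 4}
Collecting zeros: affine points = {(2, 1), (2, 3), (3, 3), (3, 4), (4, 1), (4, 4)}.
Total count |C(F_5)_aff| = 6.


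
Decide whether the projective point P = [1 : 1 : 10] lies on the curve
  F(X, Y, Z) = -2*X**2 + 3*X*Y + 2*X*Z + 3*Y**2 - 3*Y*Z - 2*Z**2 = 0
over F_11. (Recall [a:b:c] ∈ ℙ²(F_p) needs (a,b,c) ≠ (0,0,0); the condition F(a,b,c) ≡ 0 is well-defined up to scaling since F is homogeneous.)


F(1,1,10) ≡ 3 (mod 11); P is NOT on the curve.

Evaluate F(1, 1, 10) term-by-term (mod 11).
  -2*X**2 ↦ -2·1·1·1 = -2
  3*X*Y ↦ 3·1·1·1 = 3
  2*X*Z ↦ 2·1·1·10 = 20
  3*Y**2 ↦ 3·1·1·1 = 3
  -3*Y*Z ↦ -3·1·1·10 = -30
  -2*Z**2 ↦ -2·1·1·100 = -200
Sum: F(1, 1, 10) = (-2) + (3) + (20) + (3) + (-30) + (-200) = -206.
Reducing mod 11: -206 ≡ 3 (mod 11).
Since F(a, b, c) ≡ 3 ≠ 0 (mod 11), P does NOT lie on the curve.


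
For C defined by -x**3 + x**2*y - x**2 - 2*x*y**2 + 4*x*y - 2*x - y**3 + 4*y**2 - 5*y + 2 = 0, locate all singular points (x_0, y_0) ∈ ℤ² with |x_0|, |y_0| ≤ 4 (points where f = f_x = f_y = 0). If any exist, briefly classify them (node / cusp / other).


Singular points: {(0, 1)}; classification: cusp.

Compute partial derivatives:
  f_x = -3*x**2 + 2*x*y - 2*x - 2*y**2 + 4*y - 2.
  f_y = x**2 - 4*x*y + 4*x - 3*y**2 + 8*y - 5.
Scan x_0 ∈ {−4, ..., 4}. For each x_0, f_y(x_0, y) is a polynomial in y; find its integer roots y ∈ {−4, ..., 4}, then test f_x and f at those candidates.
  x = -4: f_y(-4, y) = -3*y**2 + 24*y - 5; no integer root y with |y| ≤ 4.
  x = -3: f_y(-3, y) = -3*y**2 + 20*y - 8; no integer root y with |y| ≤ 4.
  x = -2: f_y(-2, y) = -3*y**2 + 16*y - 9; no integer root y with |y| ≤ 4.
  x = -1: f_y(-1, y) = -3*y**2 + 12*y - 8; no integer root y with |y| ≤ 4.
  x = 0: f_y(0, y) = -3*y**2 + 8*y - 5; vanishes at y ∈ {1}. (0, 1): f_x = 0, f = 0 — SINGULAR.
  x = 1: f_y(1, y) = -3*y**2 + 4*y; vanishes at y ∈ {0}. (1, 0): f_x = -7 ≠ 0.
  x = 2: f_y(2, y) = 7 - 3*y**2; no integer root y with |y| ≤ 4.
  x = 3: f_y(3, y) = -3*y**2 - 4*y + 16; no integer root y with |y| ≤ 4.
  x = 4: f_y(4, y) = -3*y**2 - 8*y + 27; no integer root y with |y| ≤ 4.
Only singular point on the grid: (0, 1).
Classify: substitute x = 0 + u, y = 1 + v and expand: f = -u**3 + u**2*v - 2*u*v**2 - v**3 + v**2.
No constant or linear terms (consistent with a singular point). Quadratic part: v**2. Cubic part: -u**3 + u**2*v - 2*u*v**2 - v**3.
The quadratic part v**2 is a perfect square, so there is a single (double) tangent line v = 0, i.e. y = 1. Restricting the cubic part to that line (v = 0) leaves -u**3 ≠ 0, so f is not divisible by v and the branch is v² ≈ u**3 to lowest order — this is a cusp.
Classification: cusp.


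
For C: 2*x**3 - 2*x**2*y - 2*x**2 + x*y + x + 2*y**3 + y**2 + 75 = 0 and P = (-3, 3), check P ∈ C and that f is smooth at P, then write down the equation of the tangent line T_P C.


Tangent line at P: 106*x + 39*y + 201 = 0.

Step 1: f(-3, 3) = 0, so P lies on C.
Step 2: partial derivatives
  f_x(x, y) = 6*x**2 - 4*x*y - 4*x + y + 1, f_y(x, y) = -2*x**2 + x + 6*y**2 + 2*y.
  f_x(P) = 106, f_y(P) = 39 (gradient nonzero, so P is smooth).
Step 3: tangent line at P: 106·(x − -3) + 39·(y − 3) = 0.
Expanding: 106*x + 39*y + 201 = 0.


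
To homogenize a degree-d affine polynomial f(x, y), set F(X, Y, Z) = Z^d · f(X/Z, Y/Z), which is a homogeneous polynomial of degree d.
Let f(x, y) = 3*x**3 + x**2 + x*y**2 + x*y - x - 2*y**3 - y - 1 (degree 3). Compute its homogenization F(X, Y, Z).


F(X, Y, Z) = 3*X**3 + X**2*Z + X*Y**2 + X*Y*Z - X*Z**2 - 2*Y**3 - Y*Z**2 - Z**3

deg(f) = 3.
Substitute x = X/Z, y = Y/Z into f, then multiply by Z^3.
  monomial 3·x^3·y^0 ↦ 3·X^3·Y^0·Z^0.
  monomial 1·x^2·y^0 ↦ 1·X^2·Y^0·Z^1.
  monomial 1·x^1·y^2 ↦ 1·X^1·Y^2·Z^0.
  monomial 1·x^1·y^1 ↦ 1·X^1·Y^1·Z^1.
  monomial -1·x^1·y^0 ↦ -1·X^1·Y^0·Z^2.
  monomial -2·x^0·y^3 ↦ -2·X^0·Y^3·Z^0.
  monomial -1·x^0·y^1 ↦ -1·X^0·Y^1·Z^2.
  monomial -1·x^0·y^0 ↦ -1·X^0·Y^0·Z^3.
Collecting: F(X, Y, Z) = 3*X**3 + X**2*Z + X*Y**2 + X*Y*Z - X*Z**2 - 2*Y**3 - Y*Z**2 - Z**3.


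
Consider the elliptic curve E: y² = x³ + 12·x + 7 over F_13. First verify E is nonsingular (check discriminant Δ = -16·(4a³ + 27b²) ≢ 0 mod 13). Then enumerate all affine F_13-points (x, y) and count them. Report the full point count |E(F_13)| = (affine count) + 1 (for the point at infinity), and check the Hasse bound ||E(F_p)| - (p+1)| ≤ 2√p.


Affine points = {(2, 0), (5, 6), (5, 7), (6, 3), (6, 10), (8, 2), (8, 11), (9, 5), (9, 8), (10, 3), (10, 10), (11, 1), (11, 12)}; affine count = 13; |E(F_13)| = 14.

Discriminant check: Δ ∝ 4a³ + 27b² = 4·12³ + 27·7² = 4·1728 + 27·49 ≡ 6 (mod 13). Nonzero ⇒ E is nonsingular.
For each x ∈ F_13, compute rhs = x³ + 12·x + 7 mod 13, then count y ∈ F_13 with y² ≡ rhs.
  x = 0: rhs = 7, matching y values: none (0 points).
  x = 1: rhs = 7, matching y values: none (0 points).
  x = 2: rhs = 0, matching y values: 0 (1 points).
  x = 3: rhs = 5, matching y values: none (0 points).
  x = 4: rhs = 2, matching y values: none (0 points).
  x = 5: rhs = 10, matching y values: 6, 7 (2 points).
  x = 6: rhs = 9, matching y values: 3, 10 (2 points).
  x = 7: rhs = 5, matching y values: none (0 points).
  x = 8: rhs = 4, matching y values: 2, 11 (2 points).
  x = 9: rhs = 12, matching y values: 5, 8 (2 points).
  x = 10: rhs = 9, matching y values: 3, 10 (2 points).
  x = 11: rhs = 1, matching y values: 1, 12 (2 points).
  x = 12: rhs = 7, matching y values: none (0 points).
Total affine count: 13.
Full point count |E(F_13)| = 13 + 1 = 14.
Hasse bound: |14 − (13+1)| = |0| = 0 ≤ 2√13 ≈ 7.2111 ✓.


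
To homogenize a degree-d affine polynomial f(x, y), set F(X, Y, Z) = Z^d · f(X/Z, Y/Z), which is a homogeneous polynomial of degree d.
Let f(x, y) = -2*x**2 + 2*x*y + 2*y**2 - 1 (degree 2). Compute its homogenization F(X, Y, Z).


F(X, Y, Z) = -2*X**2 + 2*X*Y + 2*Y**2 - Z**2

deg(f) = 2.
Substitute x = X/Z, y = Y/Z into f, then multiply by Z^2.
  monomial -2·x^2·y^0 ↦ -2·X^2·Y^0·Z^0.
  monomial 2·x^1·y^1 ↦ 2·X^1·Y^1·Z^0.
  monomial 2·x^0·y^2 ↦ 2·X^0·Y^2·Z^0.
  monomial -1·x^0·y^0 ↦ -1·X^0·Y^0·Z^2.
Collecting: F(X, Y, Z) = -2*X**2 + 2*X*Y + 2*Y**2 - Z**2.


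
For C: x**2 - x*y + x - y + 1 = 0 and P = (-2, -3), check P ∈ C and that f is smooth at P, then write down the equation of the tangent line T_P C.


Tangent line at P: y + 3 = 0.

Step 1: f(-2, -3) = 0, so P lies on C.
Step 2: partial derivatives
  f_x(x, y) = 2*x - y + 1, f_y(x, y) = -x - 1.
  f_x(P) = 0, f_y(P) = 1 (gradient nonzero, so P is smooth).
Step 3: tangent line at P: 0·(x − -2) + 1·(y − -3) = 0.
Expanding: y + 3 = 0.
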